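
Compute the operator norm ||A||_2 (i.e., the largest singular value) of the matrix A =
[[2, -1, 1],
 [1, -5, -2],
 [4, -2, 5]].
||A||_2 ≈ 7.1745 (= sqrt(largest eigenvalue of A^T A))

||A||_2 = sigma_max(A) = sqrt(lambda_max(A^T A)). Form the symmetric matrix M = A^T A =
[[21, -15, 20],
 [-15, 30, -1],
 [20, -1, 30]].
Its characteristic polynomial (trace, sum of principal 2x2 minors, determinant of M give the coefficients) is
  p(λ) = det(λ I - M) = λ^3 - 81λ^2 + 1534λ - 729.
No integer candidate from the rational root theorem (±divisors of 729) is a root, so the roots are irrational. The cubic discriminant is Δ = 1066521425 > 0, so there are three distinct real roots. p(0) = -729 and p(1) = 725 have opposite signs, so a root lies in (0, 1); Newton's method refines it to λ ≈ 0.4877. p(29) = 25 and p(30) = -609 have opposite signs, so a root lies in (29, 30); Newton's method refines it to λ ≈ 29.039. p(51) = -525 and p(52) = 623 have opposite signs, so a root lies in (51, 52); Newton's method refines it to λ ≈ 51.4733. Check (Vieta): the three roots sum to 81, matching tr M = 81.
So the eigenvalues of A^T A are ≈ 0.4877, 29.039, 51.4733 (all ≥ 0, as they must be for A^T A). The largest is λ_max ≈ 51.4733, hence ||A||_2 = sqrt(λ_max) ≈ 7.1745.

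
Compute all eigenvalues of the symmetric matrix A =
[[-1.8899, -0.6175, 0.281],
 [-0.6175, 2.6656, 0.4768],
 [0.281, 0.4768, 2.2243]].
sigma(A) ≈ {-2, 2, 3}

A is real symmetric, so its spectrum consists of real eigenvalues. Expanding the characteristic polynomial of the displayed matrix gives
  det(λ I - A) = p(λ) = λ^3 + (-3)λ^2 + (-4)λ + (12).
Solving p(λ) = 0 yields eigenvalues ≈ -2, 2, 3. (A is shown rounded to 4 decimals, so these recover the underlying integer eigenvalues to within that precision.)
Verification: the trace of A = 3 equals the sum of eigenvalues 3, and det(A) ≈ -11.9998 matches the eigenvalue product -12.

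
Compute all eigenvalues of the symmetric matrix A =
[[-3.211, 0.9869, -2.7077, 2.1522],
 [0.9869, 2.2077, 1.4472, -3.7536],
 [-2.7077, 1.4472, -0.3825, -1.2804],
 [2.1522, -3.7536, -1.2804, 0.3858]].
sigma(A) ≈ {-6, -2, 1, 6}

A is real symmetric, so its spectrum consists of real eigenvalues. Expanding the characteristic polynomial of the displayed matrix gives
  det(λ I - A) = p(λ) = λ^4 + (1)λ^3 + (-38)λ^2 + (-36)λ + (72.0035).
Solving p(λ) = 0 yields eigenvalues ≈ -6, -2, 1, 6. (A is shown rounded to 4 decimals, so these recover the underlying integer eigenvalues to within that precision.)
Verification: the trace of A = -1 equals the sum of eigenvalues -1, and det(A) ≈ 72.0035 matches the eigenvalue product 72.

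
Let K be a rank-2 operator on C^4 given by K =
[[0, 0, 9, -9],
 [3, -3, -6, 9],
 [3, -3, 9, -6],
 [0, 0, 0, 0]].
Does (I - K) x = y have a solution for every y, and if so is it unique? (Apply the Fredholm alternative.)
(I - K) is invertible (det(I - K) = -77 ≠ 0), so for every y in C^4 the equation (I - K) x = y has a unique solution.

K has rank 2 and factors as K = U V^T = u1 v1^T + u2 v2^T with u1 = (3, -3, 2, 0), v1 = (0, 0, 3, -3), u2 = (0, 3, 3, 0), v2 = (1, -1, 1, 0) (multiplying out reproduces the displayed K). The nonzero eigenvalues of U V^T coincide with those of the 2 x 2 matrix G = V^T U = [[v1·u1, v1·u2], [v2·u1, v2·u2]] = [[6, 9], [8, 0]], and by the Sylvester determinant identity det(I_4 - U V^T) = det(I_2 - V^T U) = det([[-5, -9], [-8, 1]]) = (-5)(1) - (-9)(-8) = -77. (Direct check: I - K =
[[1, 0, -9, 9],
 [-3, 4, 6, -9],
 [-3, 3, -8, 6],
 [0, 0, 0, 1]]
has determinant -77.) The finite-dimensional Fredholm alternative says: either (I - K) is invertible, or ker(I - K) ≠ {0} and then range(I - K) = ker((I - K)^*)^⊥, with dim ker(I - K) = dim ker((I - K)^*). Since det(I - K) ≠ 0, 1 is not an eigenvalue of K and ker(I - K) = {0}, so we are in the first case: for every y there is a unique x = (I - K)^(-1) y. (Explicitly, by the Woodbury identity, (I - U V^T)^(-1) = I + U (I_2 - G)^(-1) V^T.)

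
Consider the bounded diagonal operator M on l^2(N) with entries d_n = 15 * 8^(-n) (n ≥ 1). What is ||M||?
||M|| = 15/8 (attained at n = 1)

For M diagonal, ||M|| = sup_n |d_n|. The sequence d_n = 15 * 8^(-n) is positive and strictly decreasing (ratio 8^(-1) < 1), so the supremum is d_1 = 15/8. Hence ||M|| = 15/8.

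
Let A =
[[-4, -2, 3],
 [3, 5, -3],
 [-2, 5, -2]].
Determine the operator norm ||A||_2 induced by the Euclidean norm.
||A||_2 ≈ 8.9832 (= sqrt(largest eigenvalue of A^T A))

||A||_2 = sigma_max(A) = sqrt(lambda_max(A^T A)). Form the symmetric matrix M = A^T A =
[[29, 13, -17],
 [13, 54, -31],
 [-17, -31, 22]].
Its characteristic polynomial (trace, sum of principal 2x2 minors, determinant of M give the coefficients) is
  p(λ) = det(λ I - M) = λ^3 - 105λ^2 + 1973λ - 961.
No integer candidate from the rational root theorem (±divisors of 961) is a root, so the roots are irrational. The cubic discriminant is Δ = 11304614560 > 0, so there are three distinct real roots. p(0) = -961 and p(1) = 908 have opposite signs, so a root lies in (0, 1); Newton's method refines it to λ ≈ 0.5003. p(23) = 1040 and p(24) = -265 have opposite signs, so a root lies in (23, 24); Newton's method refines it to λ ≈ 23.8011. p(80) = -3121 and p(81) = 1388 have opposite signs, so a root lies in (80, 81); Newton's method refines it to λ ≈ 80.6986. Check (Vieta): the three roots sum to 105, matching tr M = 105.
So the eigenvalues of A^T A are ≈ 0.5003, 23.8011, 80.6986 (all ≥ 0, as they must be for A^T A). The largest is λ_max ≈ 80.6986, hence ||A||_2 = sqrt(λ_max) ≈ 8.9832.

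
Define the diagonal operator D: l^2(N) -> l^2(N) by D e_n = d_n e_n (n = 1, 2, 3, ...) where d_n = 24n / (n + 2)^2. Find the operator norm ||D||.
||D|| = 3 (attained at n = 2)

For D diagonal, ||D|| = sup_n |d_n|. Treat f(x) = 24x / (x + 2)^2 for real x > 0. By the quotient rule, f'(x) = 24(2 - x)/(x + 2)^3, which is positive for x < 2 and negative for x > 2. So f has a unique maximum at x = 2, and since 2 is a positive integer, the supremum over n ≥ 1 is attained at n = 2: d_2 = 24·2/(2 + 2)^2 = 24·2/16 = 3. Hence ||D|| = 3.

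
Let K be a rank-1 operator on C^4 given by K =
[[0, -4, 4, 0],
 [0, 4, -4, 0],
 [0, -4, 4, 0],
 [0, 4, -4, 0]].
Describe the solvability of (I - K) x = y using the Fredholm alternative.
(I - K) is invertible (det(I - K) = -7 ≠ 0), so for every y in C^4 the equation (I - K) x = y has a unique solution.

K has rank 1, so it is an outer product K = u v^T: every row of K is a multiple of one row vector. Reading off the entries, u = (2, -2, 2, -2) and v = (0, -2, 2, 0) (row i of K equals u_i·v^T). A rank-one matrix u v^T satisfies K u = u (v·u) and kills the (3)-dimensional subspace v^⊥, so its characteristic polynomial is lambda^3 (lambda - v·u) with v·u = tr K = 8. Hence the eigenvalues of I - K are 1 (multiplicity 3) and 1 - (8) = -7, so det(I - K) = -7. (Direct check: I - K =
[[1, 4, -4, 0],
 [0, -3, 4, 0],
 [0, 4, -3, 0],
 [0, -4, 4, 1]]
has determinant -7.) The finite-dimensional Fredholm alternative says: either (I - K) is invertible, or ker(I - K) ≠ {0} and then range(I - K) = ker((I - K)^*)^⊥, with dim ker(I - K) = dim ker((I - K)^*). Since det(I - K) ≠ 0, 1 is not an eigenvalue of K and ker(I - K) = {0}, so we are in the first case: for every y there is a unique x = (I - K)^(-1) y. Explicitly, by the Sherman–Morrison formula, (I - u v^T)^(-1) = I + u v^T/(1 - v·u), i.e. (I - K)^(-1) = I + K/(-7).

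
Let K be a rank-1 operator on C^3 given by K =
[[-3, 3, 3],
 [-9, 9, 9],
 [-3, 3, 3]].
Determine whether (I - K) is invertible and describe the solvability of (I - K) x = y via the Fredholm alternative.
(I - K) is invertible (det(I - K) = -8 ≠ 0), so for every y in C^3 the equation (I - K) x = y has a unique solution.

K has rank 1, so it is an outer product K = u v^T: every row of K is a multiple of one row vector. Reading off the entries, u = (1, 3, 1) and v = (-3, 3, 3) (row i of K equals u_i·v^T). A rank-one matrix u v^T satisfies K u = u (v·u) and kills the (2)-dimensional subspace v^⊥, so its characteristic polynomial is lambda^2 (lambda - v·u) with v·u = tr K = 9. Hence the eigenvalues of I - K are 1 (multiplicity 2) and 1 - (9) = -8, so det(I - K) = -8. (Direct check: I - K =
[[4, -3, -3],
 [9, -8, -9],
 [3, -3, -2]]
has determinant -8.) The finite-dimensional Fredholm alternative says: either (I - K) is invertible, or ker(I - K) ≠ {0} and then range(I - K) = ker((I - K)^*)^⊥, with dim ker(I - K) = dim ker((I - K)^*). Since det(I - K) ≠ 0, 1 is not an eigenvalue of K and ker(I - K) = {0}, so we are in the first case: for every y there is a unique x = (I - K)^(-1) y. Explicitly, by the Sherman–Morrison formula, (I - u v^T)^(-1) = I + u v^T/(1 - v·u), i.e. (I - K)^(-1) = I + K/(-8).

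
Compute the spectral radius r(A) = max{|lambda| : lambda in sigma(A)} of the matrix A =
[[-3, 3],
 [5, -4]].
r(A) = (7 + sqrt(61))/2 ≈ 7.4051

The eigenvalues of A are the roots of its characteristic polynomial. With M = A (coefficients from the trace and determinant):
  p(λ) = det(λ I - M) = λ^2 + 7λ - 3.
For λ^2 + 7λ - 3 the discriminant is 61. It is nonnegative but not a perfect square, so the roots are real and irrational: λ = (-7 ± sqrt(61))/2 ≈ 0.4051, -7.4051.
Thus the eigenvalues (to 4 decimals) are 0.4051 (modulus 0.4051); -7.4051 (modulus 7.4051). The spectral radius is the largest modulus: r(A) = (7 + sqrt(61))/2 ≈ 7.4051. (Cross-check: r(A) ≤ ||A||_2 ≈ 7.6712; equality holds whenever A is normal, though it can also hold for some non-normal A.)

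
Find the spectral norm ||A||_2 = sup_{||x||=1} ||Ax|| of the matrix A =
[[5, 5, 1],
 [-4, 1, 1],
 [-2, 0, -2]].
||A||_2 ≈ 7.7193 (= sqrt(largest eigenvalue of A^T A))

||A||_2 = sigma_max(A) = sqrt(lambda_max(A^T A)). Form the symmetric matrix M = A^T A =
[[45, 21, 5],
 [21, 26, 6],
 [5, 6, 6]].
Its characteristic polynomial (trace, sum of principal 2x2 minors, determinant of M give the coefficients) is
  p(λ) = det(λ I - M) = λ^3 - 77λ^2 + 1094λ - 3364.
No integer candidate from the rational root theorem (±divisors of 3364) is a root, so the roots are irrational. The cubic discriminant is Δ = 510812244 > 0, so there are three distinct real roots. p(4) = -156 and p(5) = 306 have opposite signs, so a root lies in (4, 5); Newton's method refines it to λ ≈ 4.3083. p(13) = 42 and p(14) = -396 have opposite signs, so a root lies in (13, 14); Newton's method refines it to λ ≈ 13.1037. p(59) = -1476 and p(60) = 1076 have opposite signs, so a root lies in (59, 60); Newton's method refines it to λ ≈ 59.588. Check (Vieta): the three roots sum to 77, matching tr M = 77.
So the eigenvalues of A^T A are ≈ 4.3083, 13.1037, 59.588 (all ≥ 0, as they must be for A^T A). The largest is λ_max ≈ 59.588, hence ||A||_2 = sqrt(λ_max) ≈ 7.7193.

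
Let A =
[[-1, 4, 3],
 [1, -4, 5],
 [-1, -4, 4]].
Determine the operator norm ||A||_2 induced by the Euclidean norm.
||A||_2 ≈ 8.5467 (= sqrt(largest eigenvalue of A^T A))

||A||_2 = sigma_max(A) = sqrt(lambda_max(A^T A)). Form the symmetric matrix M = A^T A =
[[3, -4, -2],
 [-4, 48, -24],
 [-2, -24, 50]].
Its characteristic polynomial (trace, sum of principal 2x2 minors, determinant of M give the coefficients) is
  p(λ) = det(λ I - M) = λ^3 - 101λ^2 + 2098λ - 4096.
No integer candidate from the rational root theorem (±divisors of 4096) is a root, so the roots are irrational. The cubic discriminant is Δ = 6251880964 > 0, so there are three distinct real roots. p(2) = -296 and p(3) = 1316 have opposite signs, so a root lies in (2, 3); Newton's method refines it to λ ≈ 2.1752. p(25) = 854 and p(26) = -248 have opposite signs, so a root lies in (25, 26); Newton's method refines it to λ ≈ 25.7787. p(73) = -154 and p(74) = 3304 have opposite signs, so a root lies in (73, 74); Newton's method refines it to λ ≈ 73.046. Check (Vieta): the three roots sum to 101, matching tr M = 101.
So the eigenvalues of A^T A are ≈ 2.1752, 25.7787, 73.046 (all ≥ 0, as they must be for A^T A). The largest is λ_max ≈ 73.046, hence ||A||_2 = sqrt(λ_max) ≈ 8.5467.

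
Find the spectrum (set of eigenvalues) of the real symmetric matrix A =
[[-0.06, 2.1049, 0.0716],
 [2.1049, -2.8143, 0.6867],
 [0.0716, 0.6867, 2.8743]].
sigma(A) ≈ {-4, 1, 3}

A is real symmetric, so its spectrum consists of real eigenvalues. Expanding the characteristic polynomial of the displayed matrix gives
  det(λ I - A) = p(λ) = λ^3 + (0)λ^2 + (-13)λ + (12).
Solving p(λ) = 0 yields eigenvalues ≈ -4, 1, 3. (A is shown rounded to 4 decimals, so these recover the underlying integer eigenvalues to within that precision.)
Verification: the trace of A = 0 equals the sum of eigenvalues 0, and det(A) ≈ -11.9998 matches the eigenvalue product -12.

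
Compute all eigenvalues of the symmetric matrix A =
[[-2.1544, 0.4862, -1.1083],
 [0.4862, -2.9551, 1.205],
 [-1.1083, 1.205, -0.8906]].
sigma(A) ≈ {-4, -2, 0}

A is real symmetric, so its spectrum consists of real eigenvalues. Expanding the characteristic polynomial of the displayed matrix gives
  det(λ I - A) = p(λ) = λ^3 + (6)λ^2 + (8)λ + (0).
Solving p(λ) = 0 yields eigenvalues ≈ -4, -2, 0. (A is shown rounded to 4 decimals, so these recover the underlying integer eigenvalues to within that precision.)
Verification: the trace of A = -6 equals the sum of eigenvalues -6, and det(A) ≈ -0.0000 matches the eigenvalue product 0.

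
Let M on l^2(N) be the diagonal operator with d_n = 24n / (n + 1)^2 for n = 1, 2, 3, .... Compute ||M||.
||M|| = 6 (attained at n = 1)

For M diagonal, ||M|| = sup_n |d_n|. Treat f(x) = 24x / (x + 1)^2 for real x > 0. By the quotient rule, f'(x) = 24(1 - x)/(x + 1)^3, which is positive for x < 1 and negative for x > 1. So f has a unique maximum at x = 1, and since 1 is a positive integer, the supremum over n ≥ 1 is attained at n = 1: d_1 = 24·1/(1 + 1)^2 = 24·1/4 = 6. Hence ||M|| = 6.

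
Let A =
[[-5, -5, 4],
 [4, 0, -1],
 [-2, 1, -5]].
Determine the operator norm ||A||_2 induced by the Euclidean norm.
||A||_2 ≈ 8.8979 (= sqrt(largest eigenvalue of A^T A))

||A||_2 = sigma_max(A) = sqrt(lambda_max(A^T A)). Form the symmetric matrix M = A^T A =
[[45, 23, -14],
 [23, 26, -25],
 [-14, -25, 42]].
Its characteristic polynomial (trace, sum of principal 2x2 minors, determinant of M give the coefficients) is
  p(λ) = det(λ I - M) = λ^3 - 113λ^2 + 2802λ - 9801.
No integer candidate from the rational root theorem (±divisors of 9801) is a root, so the roots are irrational. The cubic discriminant is Δ = 8953311897 > 0, so there are three distinct real roots. p(4) = -337 and p(5) = 1509 have opposite signs, so a root lies in (4, 5); Newton's method refines it to λ ≈ 4.1748. p(29) = 813 and p(30) = -441 have opposite signs, so a root lies in (29, 30); Newton's method refines it to λ ≈ 29.6527. p(79) = -637 and p(80) = 3159 have opposite signs, so a root lies in (79, 80); Newton's method refines it to λ ≈ 79.1725. Check (Vieta): the three roots sum to 113, matching tr M = 113.
So the eigenvalues of A^T A are ≈ 4.1748, 29.6527, 79.1725 (all ≥ 0, as they must be for A^T A). The largest is λ_max ≈ 79.1725, hence ||A||_2 = sqrt(λ_max) ≈ 8.8979.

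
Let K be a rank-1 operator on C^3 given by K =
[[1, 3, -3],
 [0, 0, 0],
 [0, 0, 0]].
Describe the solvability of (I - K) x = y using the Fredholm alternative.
(I - K) is singular (det(I - K) = 0, i.e. 1 ∈ sigma(K)). (I - K) x = y is solvable iff y ⊥ ker((I - K)^*) = span{(1, 3, -3)}, i.e. iff y_1 + 3y_2 - 3y_3 = 0. When solvable, the solutions are x = y + c·(1, 0, 0), c arbitrary (ker(I - K) = span{(1, 0, 0)}, dimension 1).

K has rank 1, so it is an outer product K = u v^T: every row of K is a multiple of one row vector. Reading off the entries, u = (1, 0, 0) and v = (1, 3, -3) (row i of K equals u_i·v^T). A rank-one matrix u v^T satisfies K u = u (v·u) and kills the (2)-dimensional subspace v^⊥, so its characteristic polynomial is lambda^2 (lambda - v·u) with v·u = tr K = 1. Hence the eigenvalues of I - K are 1 (multiplicity 2) and 1 - (1) = 0, so det(I - K) = 0. (Direct check: I - K =
[[0, -3, 3],
 [0, 1, 0],
 [0, 0, 1]]
has determinant 0.) So 1 is an eigenvalue of K and (I - K) is not invertible. The finite-dimensional Fredholm alternative says: either (I - K) is invertible, or ker(I - K) ≠ {0} and then range(I - K) = ker((I - K)^*)^⊥, with dim ker(I - K) = dim ker((I - K)^*). We are in the second case, so we need both kernels. Kernel of I - K: (I - K) u = u - u (v·u) = u - u = 0, so ker(I - K) = span{u} = span{(1, 0, 0)} (it is exactly 1-dimensional because rank(I - K) = 2). Kernel of the adjoint: K is real, so (I - K)^* = I - K^T = I - v u^T, and (I - v u^T) v = v - v (u·v) = 0; hence ker((I - K)^*) = span{v} = span{(1, 3, -3)}. Therefore (I - K) x = y is solvable iff <y, v> = 0, i.e. iff y_1 + 3y_2 - 3y_3 = 0. When this holds, K y = u (v·y) = 0, so (I - K) y = y and x = y is a particular solution; the full solution set is the line x = y + c·u = y + c·(1, 0, 0), c ∈ C.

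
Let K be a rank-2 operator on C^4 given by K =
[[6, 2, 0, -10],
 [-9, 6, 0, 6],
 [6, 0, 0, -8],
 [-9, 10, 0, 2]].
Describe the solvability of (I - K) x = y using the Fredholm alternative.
(I - K) is invertible (det(I - K) = -85 ≠ 0), so for every y in C^4 the equation (I - K) x = y has a unique solution.

K has rank 2 and factors as K = U V^T = u1 v1^T + u2 v2^T with u1 = (3, 0, 2, 2), v1 = (0, 2, 0, -2), u2 = (2, -3, 2, -3), v2 = (3, -2, 0, -2) (multiplying out reproduces the displayed K). The nonzero eigenvalues of U V^T coincide with those of the 2 x 2 matrix G = V^T U = [[v1·u1, v1·u2], [v2·u1, v2·u2]] = [[-4, 0], [5, 18]], and by the Sylvester determinant identity det(I_4 - U V^T) = det(I_2 - V^T U) = det([[5, 0], [-5, -17]]) = (5)(-17) - (0)(-5) = -85. (Direct check: I - K =
[[-5, -2, 0, 10],
 [9, -5, 0, -6],
 [-6, 0, 1, 8],
 [9, -10, 0, -1]]
has determinant -85.) The finite-dimensional Fredholm alternative says: either (I - K) is invertible, or ker(I - K) ≠ {0} and then range(I - K) = ker((I - K)^*)^⊥, with dim ker(I - K) = dim ker((I - K)^*). Since det(I - K) ≠ 0, 1 is not an eigenvalue of K and ker(I - K) = {0}, so we are in the first case: for every y there is a unique x = (I - K)^(-1) y. (Explicitly, by the Woodbury identity, (I - U V^T)^(-1) = I + U (I_2 - G)^(-1) V^T.)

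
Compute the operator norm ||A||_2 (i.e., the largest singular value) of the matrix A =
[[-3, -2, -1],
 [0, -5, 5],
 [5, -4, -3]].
||A||_2 ≈ 7.4171 (= sqrt(largest eigenvalue of A^T A))

||A||_2 = sigma_max(A) = sqrt(lambda_max(A^T A)). Form the symmetric matrix M = A^T A =
[[34, -14, -12],
 [-14, 45, -11],
 [-12, -11, 35]].
Its characteristic polynomial (trace, sum of principal 2x2 minors, determinant of M give the coefficients) is
  p(λ) = det(λ I - M) = λ^3 - 114λ^2 + 3834λ - 32400.
No integer candidate from the rational root theorem (±divisors of 32400) is a root, so the roots are irrational. The cubic discriminant is Δ = 154139760 > 0, so there are three distinct real roots. p(12) = -1080 and p(13) = 373 have opposite signs, so a root lies in (12, 13); Newton's method refines it to λ ≈ 12.733. p(46) = 76 and p(47) = -205 have opposite signs, so a root lies in (46, 47); Newton's method refines it to λ ≈ 46.2535. p(55) = -5 and p(56) = 416 have opposite signs, so a root lies in (55, 56); Newton's method refines it to λ ≈ 55.0135. Check (Vieta): the three roots sum to 114, matching tr M = 114.
So the eigenvalues of A^T A are ≈ 12.733, 46.2535, 55.0135 (all ≥ 0, as they must be for A^T A). The largest is λ_max ≈ 55.0135, hence ||A||_2 = sqrt(λ_max) ≈ 7.4171.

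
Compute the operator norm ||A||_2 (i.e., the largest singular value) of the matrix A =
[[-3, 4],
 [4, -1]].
||A||_2 = sqrt((42 + sqrt(1088))/2) ≈ 6.1231 (= sqrt(largest eigenvalue of A^T A))

||A||_2 = sigma_max(A) = sqrt(lambda_max(A^T A)). Form the symmetric matrix M = A^T A =
[[25, -16],
 [-16, 17]].
Its characteristic polynomial (trace, determinant of M give the coefficients) is
  p(λ) = det(λ I - M) = λ^2 - 42λ + 169.
For λ^2 - 42λ + 169 the discriminant is 1088. It is nonnegative but not a perfect square, so the roots are real and irrational: λ = (42 ± sqrt(1088))/2 ≈ 37.4924, 4.5076.
So the eigenvalues of A^T A are ≈ 4.5076, 37.4924 (all ≥ 0, as they must be for A^T A). The largest is λ_max = (42 + sqrt(1088))/2 ≈ 37.4924, hence ||A||_2 = sqrt(λ_max) = sqrt((42 + sqrt(1088))/2) ≈ 6.1231.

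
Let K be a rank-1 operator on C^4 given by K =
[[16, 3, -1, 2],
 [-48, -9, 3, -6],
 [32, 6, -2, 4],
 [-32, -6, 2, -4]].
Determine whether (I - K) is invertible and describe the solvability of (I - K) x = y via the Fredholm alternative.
(I - K) is singular (det(I - K) = 0, i.e. 1 ∈ sigma(K)). (I - K) x = y is solvable iff y ⊥ ker((I - K)^*) = span{(16, 3, -1, 2)}, i.e. iff 16y_1 + 3y_2 - y_3 + 2y_4 = 0. When solvable, the solutions are x = y + c·(1, -3, 2, -2), c arbitrary (ker(I - K) = span{(1, -3, 2, -2)}, dimension 1).

K has rank 1, so it is an outer product K = u v^T: every row of K is a multiple of one row vector. Reading off the entries, u = (1, -3, 2, -2) and v = (16, 3, -1, 2) (row i of K equals u_i·v^T). A rank-one matrix u v^T satisfies K u = u (v·u) and kills the (3)-dimensional subspace v^⊥, so its characteristic polynomial is lambda^3 (lambda - v·u) with v·u = tr K = 1. Hence the eigenvalues of I - K are 1 (multiplicity 3) and 1 - (1) = 0, so det(I - K) = 0. (Direct check: I - K =
[[-15, -3, 1, -2],
 [48, 10, -3, 6],
 [-32, -6, 3, -4],
 [32, 6, -2, 5]]
has determinant 0.) So 1 is an eigenvalue of K and (I - K) is not invertible. The finite-dimensional Fredholm alternative says: either (I - K) is invertible, or ker(I - K) ≠ {0} and then range(I - K) = ker((I - K)^*)^⊥, with dim ker(I - K) = dim ker((I - K)^*). We are in the second case, so we need both kernels. Kernel of I - K: (I - K) u = u - u (v·u) = u - u = 0, so ker(I - K) = span{u} = span{(1, -3, 2, -2)} (it is exactly 1-dimensional because rank(I - K) = 3). Kernel of the adjoint: K is real, so (I - K)^* = I - K^T = I - v u^T, and (I - v u^T) v = v - v (u·v) = 0; hence ker((I - K)^*) = span{v} = span{(16, 3, -1, 2)}. Therefore (I - K) x = y is solvable iff <y, v> = 0, i.e. iff 16y_1 + 3y_2 - y_3 + 2y_4 = 0. When this holds, K y = u (v·y) = 0, so (I - K) y = y and x = y is a particular solution; the full solution set is the line x = y + c·u = y + c·(1, -3, 2, -2), c ∈ C.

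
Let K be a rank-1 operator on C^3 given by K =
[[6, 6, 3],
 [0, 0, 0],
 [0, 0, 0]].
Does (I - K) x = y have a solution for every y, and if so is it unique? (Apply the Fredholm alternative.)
(I - K) is invertible (det(I - K) = -5 ≠ 0), so for every y in C^3 the equation (I - K) x = y has a unique solution.

K has rank 1, so it is an outer product K = u v^T: every row of K is a multiple of one row vector. Reading off the entries, u = (3, 0, 0) and v = (2, 2, 1) (row i of K equals u_i·v^T). A rank-one matrix u v^T satisfies K u = u (v·u) and kills the (2)-dimensional subspace v^⊥, so its characteristic polynomial is lambda^2 (lambda - v·u) with v·u = tr K = 6. Hence the eigenvalues of I - K are 1 (multiplicity 2) and 1 - (6) = -5, so det(I - K) = -5. (Direct check: I - K =
[[-5, -6, -3],
 [0, 1, 0],
 [0, 0, 1]]
has determinant -5.) The finite-dimensional Fredholm alternative says: either (I - K) is invertible, or ker(I - K) ≠ {0} and then range(I - K) = ker((I - K)^*)^⊥, with dim ker(I - K) = dim ker((I - K)^*). Since det(I - K) ≠ 0, 1 is not an eigenvalue of K and ker(I - K) = {0}, so we are in the first case: for every y there is a unique x = (I - K)^(-1) y. Explicitly, by the Sherman–Morrison formula, (I - u v^T)^(-1) = I + u v^T/(1 - v·u), i.e. (I - K)^(-1) = I + K/(-5).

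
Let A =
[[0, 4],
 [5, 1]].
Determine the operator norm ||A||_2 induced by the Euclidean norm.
||A||_2 = sqrt((42 + sqrt(164))/2) ≈ 5.2348 (= sqrt(largest eigenvalue of A^T A))

||A||_2 = sigma_max(A) = sqrt(lambda_max(A^T A)). Form the symmetric matrix M = A^T A =
[[25, 5],
 [5, 17]].
Its characteristic polynomial (trace, determinant of M give the coefficients) is
  p(λ) = det(λ I - M) = λ^2 - 42λ + 400.
For λ^2 - 42λ + 400 the discriminant is 164. It is nonnegative but not a perfect square, so the roots are real and irrational: λ = (42 ± sqrt(164))/2 ≈ 27.4031, 14.5969.
So the eigenvalues of A^T A are ≈ 14.5969, 27.4031 (all ≥ 0, as they must be for A^T A). The largest is λ_max = (42 + sqrt(164))/2 ≈ 27.4031, hence ||A||_2 = sqrt(λ_max) = sqrt((42 + sqrt(164))/2) ≈ 5.2348.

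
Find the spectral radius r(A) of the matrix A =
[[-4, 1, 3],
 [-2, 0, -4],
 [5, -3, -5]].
r(A) ≈ 9.1153

The eigenvalues of A are the roots of its characteristic polynomial. With M = A (coefficients from the trace, the sum of principal 2x2 minors, and det A):
  p(λ) = det(λ I - M) = λ^3 + 9λ^2 - 5λ - 36.
No integer candidate from the rational root theorem (±divisors of 36) is a root, so the roots are irrational. The cubic discriminant is Δ = 101669 > 0, so there are three distinct real roots. p(-10) = -86 and p(-9) = 9 have opposite signs, so a root lies in (-10, -9); Newton's method refines it to λ ≈ -9.1153. p(-2) = 2 and p(-1) = -23 have opposite signs, so a root lies in (-2, -1); Newton's method refines it to λ ≈ -1.9305. p(2) = -2 and p(3) = 57 have opposite signs, so a root lies in (2, 3); Newton's method refines it to λ ≈ 2.0458. Check (Vieta): the three roots sum to -9, matching tr M = -9.
Thus the eigenvalues (to 4 decimals) are -9.1153 (modulus 9.1153); -1.9305 (modulus 1.9305); 2.0458 (modulus 2.0458). The spectral radius is the largest modulus: r(A) ≈ 9.1153. (Cross-check: r(A) ≤ ||A||_2 ≈ 9.2535; equality holds whenever A is normal, though it can also hold for some non-normal A.)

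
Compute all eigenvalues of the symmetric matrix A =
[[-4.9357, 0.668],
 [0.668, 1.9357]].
sigma(A) ≈ {-5, 2}

A is real symmetric, so its spectrum consists of real eigenvalues. Expanding the characteristic polynomial of the displayed matrix gives
  det(λ I - A) = p(λ) = λ^2 + (3)λ + (-10).
Solving p(λ) = 0 yields eigenvalues ≈ -5, 2. (A is shown rounded to 4 decimals, so these recover the underlying integer eigenvalues to within that precision.)
Verification: the trace of A = -3 equals the sum of eigenvalues -3, and det(A) ≈ -10.0003 matches the eigenvalue product -10.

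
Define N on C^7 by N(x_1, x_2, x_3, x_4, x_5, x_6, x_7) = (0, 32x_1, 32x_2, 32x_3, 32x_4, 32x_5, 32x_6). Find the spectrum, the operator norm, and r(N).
sigma(N) = {0}; ||N|| = 32; r(N) = 0. (N is nilpotent with N^7 = 0.)

On C^7, N is a strictly lower-triangular matrix with 32 on the subdiagonal and zeros elsewhere, so its characteristic polynomial is lambda^7 and every eigenvalue is 0: sigma(N) = {0}. For the operator norm, N e_i = 32e_{i+1} for i = 1, ..., 6 and N e_7 = 0, so the singular values of N are 32 (with multiplicity 6) and 0; hence ||N|| = 32. The spectral radius r(N) = max|lambda| = 0. Note ||N|| > r(N) — characteristic of non-normal nilpotent operators. Indeed N^7 = 0.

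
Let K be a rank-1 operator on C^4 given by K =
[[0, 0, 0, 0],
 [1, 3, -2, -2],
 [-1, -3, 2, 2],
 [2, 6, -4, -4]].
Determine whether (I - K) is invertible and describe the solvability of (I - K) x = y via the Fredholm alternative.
(I - K) is singular (det(I - K) = 0, i.e. 1 ∈ sigma(K)). (I - K) x = y is solvable iff y ⊥ ker((I - K)^*) = span{(1, 3, -2, -2)}, i.e. iff y_1 + 3y_2 - 2y_3 - 2y_4 = 0. When solvable, the solutions are x = y + c·(0, 1, -1, 2), c arbitrary (ker(I - K) = span{(0, 1, -1, 2)}, dimension 1).

K has rank 1, so it is an outer product K = u v^T: every row of K is a multiple of one row vector. Reading off the entries, u = (0, 1, -1, 2) and v = (1, 3, -2, -2) (row i of K equals u_i·v^T). A rank-one matrix u v^T satisfies K u = u (v·u) and kills the (3)-dimensional subspace v^⊥, so its characteristic polynomial is lambda^3 (lambda - v·u) with v·u = tr K = 1. Hence the eigenvalues of I - K are 1 (multiplicity 3) and 1 - (1) = 0, so det(I - K) = 0. (Direct check: I - K =
[[1, 0, 0, 0],
 [-1, -2, 2, 2],
 [1, 3, -1, -2],
 [-2, -6, 4, 5]]
has determinant 0.) So 1 is an eigenvalue of K and (I - K) is not invertible. The finite-dimensional Fredholm alternative says: either (I - K) is invertible, or ker(I - K) ≠ {0} and then range(I - K) = ker((I - K)^*)^⊥, with dim ker(I - K) = dim ker((I - K)^*). We are in the second case, so we need both kernels. Kernel of I - K: (I - K) u = u - u (v·u) = u - u = 0, so ker(I - K) = span{u} = span{(0, 1, -1, 2)} (it is exactly 1-dimensional because rank(I - K) = 3). Kernel of the adjoint: K is real, so (I - K)^* = I - K^T = I - v u^T, and (I - v u^T) v = v - v (u·v) = 0; hence ker((I - K)^*) = span{v} = span{(1, 3, -2, -2)}. Therefore (I - K) x = y is solvable iff <y, v> = 0, i.e. iff y_1 + 3y_2 - 2y_3 - 2y_4 = 0. When this holds, K y = u (v·y) = 0, so (I - K) y = y and x = y is a particular solution; the full solution set is the line x = y + c·u = y + c·(0, 1, -1, 2), c ∈ C.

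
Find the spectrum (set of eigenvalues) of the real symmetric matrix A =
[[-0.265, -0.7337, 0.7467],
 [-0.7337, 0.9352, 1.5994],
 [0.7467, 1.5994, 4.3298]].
sigma(A) ≈ {-1, 1, 5}

A is real symmetric, so its spectrum consists of real eigenvalues. Expanding the characteristic polynomial of the displayed matrix gives
  det(λ I - A) = p(λ) = λ^3 + (-5)λ^2 + (-1)λ + (5).
Solving p(λ) = 0 yields eigenvalues ≈ -1, 1, 5. (A is shown rounded to 4 decimals, so these recover the underlying integer eigenvalues to within that precision.)
Verification: the trace of A = 5 equals the sum of eigenvalues 5, and det(A) ≈ -4.9999 matches the eigenvalue product -5.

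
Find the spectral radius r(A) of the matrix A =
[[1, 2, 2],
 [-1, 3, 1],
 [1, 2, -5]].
r(A) ≈ 5.5548

The eigenvalues of A are the roots of its characteristic polynomial. With M = A (coefficients from the trace, the sum of principal 2x2 minors, and det A):
  p(λ) = det(λ I - M) = λ^3 + λ^2 - 19λ + 35.
No integer candidate from the rational root theorem (±divisors of 35) is a root, so the roots are irrational. The cubic discriminant is Δ = -17388 < 0, so there is one real root and a complex-conjugate pair. p(-6) = -31 and p(-5) = 30 have opposite signs, so a root lies in (-6, -5); Newton's method refines it to λ ≈ -5.5548. Dividing out (λ - (-5.5548)) leaves approximately λ^2 - 4.5548λ + 6.3009. For λ^2 - 4.5548λ + 6.3009 the discriminant is -4.4574. It is negative, so the remaining roots are the complex-conjugate pair λ ≈ 2.2774 ± 1.0556i. Their product equals the constant term, so |λ|^2 ≈ 6.3009 and |λ| ≈ 2.5102.
Thus the eigenvalues (to 4 decimals) are -5.5548 (modulus 5.5548); 2.2774 ± 1.0556i (modulus 2.5102). The spectral radius is the largest modulus: r(A) ≈ 5.5548. (Cross-check: r(A) ≤ ||A||_2 ≈ 5.5911; equality holds whenever A is normal, though it can also hold for some non-normal A.)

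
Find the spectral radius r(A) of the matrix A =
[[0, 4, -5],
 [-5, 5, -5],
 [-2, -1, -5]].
r(A) ≈ 6.4083

The eigenvalues of A are the roots of its characteristic polynomial. With M = A (coefficients from the trace, the sum of principal 2x2 minors, and det A):
  p(λ) = det(λ I - M) = λ^3 - 20λ + 135.
No integer candidate from the rational root theorem (±divisors of 135) is a root, so the roots are irrational. The cubic discriminant is Δ = -460075 < 0, so there is one real root and a complex-conjugate pair. p(-7) = -68 and p(-6) = 39 have opposite signs, so a root lies in (-7, -6); Newton's method refines it to λ ≈ -6.4083. Dividing out (λ - (-6.4083)) leaves approximately λ^2 - 6.4083λ + 21.0664. For λ^2 - 6.4083λ + 21.0664 the discriminant is -43.1992. It is negative, so the remaining roots are the complex-conjugate pair λ ≈ 3.2042 ± 3.2863i. Their product equals the constant term, so |λ|^2 ≈ 21.0664 and |λ| ≈ 4.5898.
Thus the eigenvalues (to 4 decimals) are -6.4083 (modulus 6.4083); 3.2042 ± 3.2863i (modulus 4.5898). The spectral radius is the largest modulus: r(A) ≈ 6.4083. (Cross-check: r(A) ≤ ||A||_2 ≈ 10.9937; equality holds whenever A is normal, though it can also hold for some non-normal A.)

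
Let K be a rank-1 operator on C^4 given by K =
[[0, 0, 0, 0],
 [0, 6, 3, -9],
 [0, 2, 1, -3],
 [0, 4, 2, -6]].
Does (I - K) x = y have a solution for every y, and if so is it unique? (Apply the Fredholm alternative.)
(I - K) is singular (det(I - K) = 0, i.e. 1 ∈ sigma(K)). (I - K) x = y is solvable iff y ⊥ ker((I - K)^*) = span{(0, 2, 1, -3)}, i.e. iff 2y_2 + y_3 - 3y_4 = 0. When solvable, the solutions are x = y + c·(0, 3, 1, 2), c arbitrary (ker(I - K) = span{(0, 3, 1, 2)}, dimension 1).

K has rank 1, so it is an outer product K = u v^T: every row of K is a multiple of one row vector. Reading off the entries, u = (0, 3, 1, 2) and v = (0, 2, 1, -3) (row i of K equals u_i·v^T). A rank-one matrix u v^T satisfies K u = u (v·u) and kills the (3)-dimensional subspace v^⊥, so its characteristic polynomial is lambda^3 (lambda - v·u) with v·u = tr K = 1. Hence the eigenvalues of I - K are 1 (multiplicity 3) and 1 - (1) = 0, so det(I - K) = 0. (Direct check: I - K =
[[1, 0, 0, 0],
 [0, -5, -3, 9],
 [0, -2, 0, 3],
 [0, -4, -2, 7]]
has determinant 0.) So 1 is an eigenvalue of K and (I - K) is not invertible. The finite-dimensional Fredholm alternative says: either (I - K) is invertible, or ker(I - K) ≠ {0} and then range(I - K) = ker((I - K)^*)^⊥, with dim ker(I - K) = dim ker((I - K)^*). We are in the second case, so we need both kernels. Kernel of I - K: (I - K) u = u - u (v·u) = u - u = 0, so ker(I - K) = span{u} = span{(0, 3, 1, 2)} (it is exactly 1-dimensional because rank(I - K) = 3). Kernel of the adjoint: K is real, so (I - K)^* = I - K^T = I - v u^T, and (I - v u^T) v = v - v (u·v) = 0; hence ker((I - K)^*) = span{v} = span{(0, 2, 1, -3)}. Therefore (I - K) x = y is solvable iff <y, v> = 0, i.e. iff 2y_2 + y_3 - 3y_4 = 0. When this holds, K y = u (v·y) = 0, so (I - K) y = y and x = y is a particular solution; the full solution set is the line x = y + c·u = y + c·(0, 3, 1, 2), c ∈ C.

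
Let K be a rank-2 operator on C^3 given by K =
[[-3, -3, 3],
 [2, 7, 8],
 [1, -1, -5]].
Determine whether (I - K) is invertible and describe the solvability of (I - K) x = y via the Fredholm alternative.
(I - K) is invertible (det(I - K) = -28 ≠ 0), so for every y in C^3 the equation (I - K) x = y has a unique solution.

K has rank 2 and factors as K = U V^T = u1 v1^T + u2 v2^T with u1 = (-3, -3, 3), v1 = (0, -1, -2), u2 = (3, -2, -1), v2 = (-1, -2, -1) (multiplying out reproduces the displayed K). The nonzero eigenvalues of U V^T coincide with those of the 2 x 2 matrix G = V^T U = [[v1·u1, v1·u2], [v2·u1, v2·u2]] = [[-3, 4], [6, 2]], and by the Sylvester determinant identity det(I_3 - U V^T) = det(I_2 - V^T U) = det([[4, -4], [-6, -1]]) = (4)(-1) - (-4)(-6) = -28. (Direct check: I - K =
[[4, 3, -3],
 [-2, -6, -8],
 [-1, 1, 6]]
has determinant -28.) The finite-dimensional Fredholm alternative says: either (I - K) is invertible, or ker(I - K) ≠ {0} and then range(I - K) = ker((I - K)^*)^⊥, with dim ker(I - K) = dim ker((I - K)^*). Since det(I - K) ≠ 0, 1 is not an eigenvalue of K and ker(I - K) = {0}, so we are in the first case: for every y there is a unique x = (I - K)^(-1) y. (Explicitly, by the Woodbury identity, (I - U V^T)^(-1) = I + U (I_2 - G)^(-1) V^T.)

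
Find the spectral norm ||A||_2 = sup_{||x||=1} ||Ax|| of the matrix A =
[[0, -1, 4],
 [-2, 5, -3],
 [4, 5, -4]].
||A||_2 ≈ 9.3935 (= sqrt(largest eigenvalue of A^T A))

||A||_2 = sigma_max(A) = sqrt(lambda_max(A^T A)). Form the symmetric matrix M = A^T A =
[[20, 10, -10],
 [10, 51, -39],
 [-10, -39, 41]].
Its characteristic polynomial (trace, sum of principal 2x2 minors, determinant of M give the coefficients) is
  p(λ) = det(λ I - M) = λ^3 - 112λ^2 + 2210λ - 10000.
No integer candidate from the rational root theorem (±divisors of 10000) is a root, so the roots are irrational. The cubic discriminant is Δ = 3747186400 > 0, so there are three distinct real roots. p(6) = -556 and p(7) = 325 have opposite signs, so a root lies in (6, 7); Newton's method refines it to λ ≈ 6.6061. p(17) = 115 and p(18) = -676 have opposite signs, so a root lies in (17, 18); Newton's method refines it to λ ≈ 17.1553. p(88) = -1376 and p(89) = 4507 have opposite signs, so a root lies in (88, 89); Newton's method refines it to λ ≈ 88.2386. Check (Vieta): the three roots sum to 112, matching tr M = 112.
So the eigenvalues of A^T A are ≈ 6.6061, 17.1553, 88.2386 (all ≥ 0, as they must be for A^T A). The largest is λ_max ≈ 88.2386, hence ||A||_2 = sqrt(λ_max) ≈ 9.3935.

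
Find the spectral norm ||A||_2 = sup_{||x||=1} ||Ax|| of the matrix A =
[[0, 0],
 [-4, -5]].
||A||_2 = sqrt(41) ≈ 6.4031 (= sqrt(largest eigenvalue of A^T A))

||A||_2 = sigma_max(A) = sqrt(lambda_max(A^T A)). Form the symmetric matrix M = A^T A =
[[16, 20],
 [20, 25]].
Its characteristic polynomial (trace, determinant of M give the coefficients) is
  p(λ) = det(λ I - M) = λ^2 - 41λ.
For λ^2 - 41λ the discriminant is 1681. It is a perfect square (41^2), so the roots are rational: λ = (41 ± 41)/2 = 41, 0.
So the eigenvalues of A^T A are ≈ 0, 41 (all ≥ 0, as they must be for A^T A). The largest is λ_max = 41, hence ||A||_2 = sqrt(λ_max) = sqrt(41) ≈ 6.4031.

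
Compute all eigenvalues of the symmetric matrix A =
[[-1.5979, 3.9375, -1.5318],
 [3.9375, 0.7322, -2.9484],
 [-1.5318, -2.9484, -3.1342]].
sigma(A) ≈ {-5, -4, 5}

A is real symmetric, so its spectrum consists of real eigenvalues. Expanding the characteristic polynomial of the displayed matrix gives
  det(λ I - A) = p(λ) = λ^3 + (4)λ^2 + (-25)λ + (-99.9982).
Solving p(λ) = 0 yields eigenvalues ≈ -5, -4, 5. (A is shown rounded to 4 decimals, so these recover the underlying integer eigenvalues to within that precision.)
Verification: the trace of A = -4 equals the sum of eigenvalues -4, and det(A) ≈ 99.9982 matches the eigenvalue product 100.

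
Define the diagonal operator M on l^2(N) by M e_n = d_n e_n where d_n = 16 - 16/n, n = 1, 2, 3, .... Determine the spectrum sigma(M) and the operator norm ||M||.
sigma(M) = {16 - 16/n : n ≥ 1} ∪ {16}; ||M|| = 16

A bounded diagonal operator on l^2 with diagonal entries d_n has spectrum equal to the closure of {d_n : n ≥ 1}: every d_n is an eigenvalue (with eigenvector e_n), so {d_n} ⊂ sigma(M); the spectrum is closed, so its closure is too; and for lambda not in the closure, (M - lambda I) has bounded inverse (the diagonal entries 1/(d_n - lambda) are bounded). For our sequence d_n = 16 - 16/n, n = 1, 2, 3, ...:
  - {d_n} = {16 - 16/n : n ≥ 1}; the only limit point is 16
  - closure = {16 - 16/n : n ≥ 1} ∪ {16}
For the norm: a diagonal operator has ||M|| = sup_n |d_n|. Here d_n = 16 - 16/n increases monotonically from d_1 = 0 toward 16, with all terms in [0, 16); so sup_n |d_n| = 16 (the supremum is the limit, not attained). So ||M|| = 16.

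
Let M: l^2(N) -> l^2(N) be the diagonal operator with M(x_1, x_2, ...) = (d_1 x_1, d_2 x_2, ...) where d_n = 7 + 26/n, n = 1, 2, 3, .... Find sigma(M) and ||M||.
sigma(M) = {7 + 26/n : n ≥ 1} ∪ {7}; ||M|| = 33

A bounded diagonal operator on l^2 with diagonal entries d_n has spectrum equal to the closure of {d_n : n ≥ 1}: every d_n is an eigenvalue (with eigenvector e_n), so {d_n} ⊂ sigma(M); the spectrum is closed, so its closure is too; and for lambda not in the closure, (M - lambda I) has bounded inverse (the diagonal entries 1/(d_n - lambda) are bounded). For our sequence d_n = 7 + 26/n, n = 1, 2, 3, ...:
  - {d_n} = {7 + 26/n : n ≥ 1}; the only limit point is 7
  - closure = {7 + 26/n : n ≥ 1} ∪ {7}
For the norm: a diagonal operator has ||M|| = sup_n |d_n|. Here d_n = 7 + 26/n is positive and decreasing, so sup_n |d_n| = d_1 = 7 + 26 = 33. So ||M|| = 33.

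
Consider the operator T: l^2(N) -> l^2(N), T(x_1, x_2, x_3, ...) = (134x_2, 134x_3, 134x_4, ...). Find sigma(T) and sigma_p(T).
sigma(T) = closed disk {z in C : |z| ≤ 134}; sigma_p(T) = open disk {z in C : |z| < 134}

Note T = 134·V where V is the unit left shift (V x)_k = x_{k+1}; so sigma(T) = 134·sigma(V) and ||T|| = 134||V||. ||T x||^2 = 17956sum_{k≥2} |x_k|^2 ≤ 17956||x||^2, with equality on {x : x_1 = 0}, so ||T|| = 134. For any lambda with |lambda| < 134, set r = lambda/134 (|r| < 1); the vector x = (1, r, r^2, ...) is in l^2 and satisfies T x = 134(r, r^2, ...) = lambda x, so lambda is an eigenvalue. On the boundary |lambda| = 134 the geometric series diverges, so no l^2 eigenvector exists, but these lambda lie in the approximate point spectrum. Hence sigma(T) is the closed disk of radius 134 and sigma_p(T) is the open disk.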